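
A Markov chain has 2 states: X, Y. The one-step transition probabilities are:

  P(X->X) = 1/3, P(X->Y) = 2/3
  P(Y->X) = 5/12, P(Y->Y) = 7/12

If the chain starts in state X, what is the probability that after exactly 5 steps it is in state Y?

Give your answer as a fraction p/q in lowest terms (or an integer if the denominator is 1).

Computing P^5 by repeated multiplication:
P^1 =
  X: [1/3, 2/3]
  Y: [5/12, 7/12]
P^2 =
  X: [7/18, 11/18]
  Y: [55/144, 89/144]
P^3 =
  X: [83/216, 133/216]
  Y: [665/1728, 1063/1728]
P^4 =
  X: [997/2592, 1595/2592]
  Y: [7975/20736, 12761/20736]
P^5 =
  X: [11963/31104, 19141/31104]
  Y: [95705/248832, 153127/248832]

(P^5)[X -> Y] = 19141/31104

Answer: 19141/31104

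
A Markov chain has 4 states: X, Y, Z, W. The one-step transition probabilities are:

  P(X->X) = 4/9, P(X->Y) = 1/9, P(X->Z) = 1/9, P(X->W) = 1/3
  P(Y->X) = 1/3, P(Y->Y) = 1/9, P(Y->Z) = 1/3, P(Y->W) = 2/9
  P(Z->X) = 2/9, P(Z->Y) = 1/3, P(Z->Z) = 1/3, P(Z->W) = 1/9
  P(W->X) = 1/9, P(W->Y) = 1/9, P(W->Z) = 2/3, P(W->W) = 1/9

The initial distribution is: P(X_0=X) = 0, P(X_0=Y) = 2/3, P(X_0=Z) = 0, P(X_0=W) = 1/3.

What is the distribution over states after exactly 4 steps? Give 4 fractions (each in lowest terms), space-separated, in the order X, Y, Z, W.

Propagating the distribution step by step (d_{t+1} = d_t * P):
d_0 = (X=0, Y=2/3, Z=0, W=1/3)
  d_1[X] = 0*4/9 + 2/3*1/3 + 0*2/9 + 1/3*1/9 = 7/27
  d_1[Y] = 0*1/9 + 2/3*1/9 + 0*1/3 + 1/3*1/9 = 1/9
  d_1[Z] = 0*1/9 + 2/3*1/3 + 0*1/3 + 1/3*2/3 = 4/9
  d_1[W] = 0*1/3 + 2/3*2/9 + 0*1/9 + 1/3*1/9 = 5/27
d_1 = (X=7/27, Y=1/9, Z=4/9, W=5/27)
  d_2[X] = 7/27*4/9 + 1/9*1/3 + 4/9*2/9 + 5/27*1/9 = 22/81
  d_2[Y] = 7/27*1/9 + 1/9*1/9 + 4/9*1/3 + 5/27*1/9 = 17/81
  d_2[Z] = 7/27*1/9 + 1/9*1/3 + 4/9*1/3 + 5/27*2/3 = 82/243
  d_2[W] = 7/27*1/3 + 1/9*2/9 + 4/9*1/9 + 5/27*1/9 = 44/243
d_2 = (X=22/81, Y=17/81, Z=82/243, W=44/243)
  d_3[X] = 22/81*4/9 + 17/81*1/3 + 82/243*2/9 + 44/243*1/9 = 625/2187
  d_3[Y] = 22/81*1/9 + 17/81*1/9 + 82/243*1/3 + 44/243*1/9 = 407/2187
  d_3[Z] = 22/81*1/9 + 17/81*1/3 + 82/243*1/3 + 44/243*2/3 = 1/3
  d_3[W] = 22/81*1/3 + 17/81*2/9 + 82/243*1/9 + 44/243*1/9 = 142/729
d_3 = (X=625/2187, Y=407/2187, Z=1/3, W=142/729)
  d_4[X] = 625/2187*4/9 + 407/2187*1/3 + 1/3*2/9 + 142/729*1/9 = 5605/19683
  d_4[Y] = 625/2187*1/9 + 407/2187*1/9 + 1/3*1/3 + 142/729*1/9 = 5/27
  d_4[Z] = 625/2187*1/9 + 407/2187*1/3 + 1/3*1/3 + 142/729*2/3 = 6589/19683
  d_4[W] = 625/2187*1/3 + 407/2187*2/9 + 1/3*1/9 + 142/729*1/9 = 3844/19683
d_4 = (X=5605/19683, Y=5/27, Z=6589/19683, W=3844/19683)

Answer: 5605/19683 5/27 6589/19683 3844/19683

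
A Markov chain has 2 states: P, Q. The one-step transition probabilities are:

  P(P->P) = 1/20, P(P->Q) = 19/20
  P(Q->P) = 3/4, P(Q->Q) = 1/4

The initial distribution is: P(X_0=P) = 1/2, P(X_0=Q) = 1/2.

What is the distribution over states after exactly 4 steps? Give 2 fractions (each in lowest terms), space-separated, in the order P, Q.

Answer: 4553/10000 5447/10000

Derivation:
Propagating the distribution step by step (d_{t+1} = d_t * P):
d_0 = (P=1/2, Q=1/2)
  d_1[P] = 1/2*1/20 + 1/2*3/4 = 2/5
  d_1[Q] = 1/2*19/20 + 1/2*1/4 = 3/5
d_1 = (P=2/5, Q=3/5)
  d_2[P] = 2/5*1/20 + 3/5*3/4 = 47/100
  d_2[Q] = 2/5*19/20 + 3/5*1/4 = 53/100
d_2 = (P=47/100, Q=53/100)
  d_3[P] = 47/100*1/20 + 53/100*3/4 = 421/1000
  d_3[Q] = 47/100*19/20 + 53/100*1/4 = 579/1000
d_3 = (P=421/1000, Q=579/1000)
  d_4[P] = 421/1000*1/20 + 579/1000*3/4 = 4553/10000
  d_4[Q] = 421/1000*19/20 + 579/1000*1/4 = 5447/10000
d_4 = (P=4553/10000, Q=5447/10000)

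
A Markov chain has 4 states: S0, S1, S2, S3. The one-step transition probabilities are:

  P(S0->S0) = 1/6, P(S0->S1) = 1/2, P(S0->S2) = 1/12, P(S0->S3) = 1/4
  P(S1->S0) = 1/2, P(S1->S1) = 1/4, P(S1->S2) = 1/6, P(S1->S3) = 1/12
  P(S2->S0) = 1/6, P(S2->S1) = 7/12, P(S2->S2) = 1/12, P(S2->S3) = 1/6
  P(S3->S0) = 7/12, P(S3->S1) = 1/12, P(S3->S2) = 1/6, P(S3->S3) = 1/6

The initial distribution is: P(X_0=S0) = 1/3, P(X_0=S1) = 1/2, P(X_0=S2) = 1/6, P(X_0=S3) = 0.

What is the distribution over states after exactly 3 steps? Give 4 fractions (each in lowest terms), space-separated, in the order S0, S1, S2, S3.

Answer: 101/288 3689/10368 653/5184 193/1152

Derivation:
Propagating the distribution step by step (d_{t+1} = d_t * P):
d_0 = (S0=1/3, S1=1/2, S2=1/6, S3=0)
  d_1[S0] = 1/3*1/6 + 1/2*1/2 + 1/6*1/6 + 0*7/12 = 1/3
  d_1[S1] = 1/3*1/2 + 1/2*1/4 + 1/6*7/12 + 0*1/12 = 7/18
  d_1[S2] = 1/3*1/12 + 1/2*1/6 + 1/6*1/12 + 0*1/6 = 1/8
  d_1[S3] = 1/3*1/4 + 1/2*1/12 + 1/6*1/6 + 0*1/6 = 11/72
d_1 = (S0=1/3, S1=7/18, S2=1/8, S3=11/72)
  d_2[S0] = 1/3*1/6 + 7/18*1/2 + 1/8*1/6 + 11/72*7/12 = 311/864
  d_2[S1] = 1/3*1/2 + 7/18*1/4 + 1/8*7/12 + 11/72*1/12 = 151/432
  d_2[S2] = 1/3*1/12 + 7/18*1/6 + 1/8*1/12 + 11/72*1/6 = 37/288
  d_2[S3] = 1/3*1/4 + 7/18*1/12 + 1/8*1/6 + 11/72*1/6 = 35/216
d_2 = (S0=311/864, S1=151/432, S2=37/288, S3=35/216)
  d_3[S0] = 311/864*1/6 + 151/432*1/2 + 37/288*1/6 + 35/216*7/12 = 101/288
  d_3[S1] = 311/864*1/2 + 151/432*1/4 + 37/288*7/12 + 35/216*1/12 = 3689/10368
  d_3[S2] = 311/864*1/12 + 151/432*1/6 + 37/288*1/12 + 35/216*1/6 = 653/5184
  d_3[S3] = 311/864*1/4 + 151/432*1/12 + 37/288*1/6 + 35/216*1/6 = 193/1152
d_3 = (S0=101/288, S1=3689/10368, S2=653/5184, S3=193/1152)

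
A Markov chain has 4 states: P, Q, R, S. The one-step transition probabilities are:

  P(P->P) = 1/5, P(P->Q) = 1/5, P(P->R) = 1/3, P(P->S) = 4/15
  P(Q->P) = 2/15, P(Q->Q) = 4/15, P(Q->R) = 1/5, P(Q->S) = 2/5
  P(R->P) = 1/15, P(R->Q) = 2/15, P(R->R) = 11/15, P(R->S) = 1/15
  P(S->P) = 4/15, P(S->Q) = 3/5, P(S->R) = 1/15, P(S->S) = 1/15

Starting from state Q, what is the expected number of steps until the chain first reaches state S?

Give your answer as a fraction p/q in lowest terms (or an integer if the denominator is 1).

Let h_i = expected steps to first reach S from state i.
Boundary: h_S = 0.
First-step equations for the other states:
  h_P = 1 + 1/5*h_P + 1/5*h_Q + 1/3*h_R + 4/15*h_S
  h_Q = 1 + 2/15*h_P + 4/15*h_Q + 1/5*h_R + 2/5*h_S
  h_R = 1 + 1/15*h_P + 2/15*h_Q + 11/15*h_R + 1/15*h_S

Substituting h_S = 0 and rearranging gives the linear system (I - Q) h = 1:
  [4/5, -1/5, -1/3] . (h_P, h_Q, h_R) = 1
  [-2/15, 11/15, -1/5] . (h_P, h_Q, h_R) = 1
  [-1/15, -2/15, 4/15] . (h_P, h_Q, h_R) = 1

Solving yields:
  h_P = 155/29
  h_Q = 125/29
  h_R = 210/29

Starting state is Q, so the expected hitting time is h_Q = 125/29.

Answer: 125/29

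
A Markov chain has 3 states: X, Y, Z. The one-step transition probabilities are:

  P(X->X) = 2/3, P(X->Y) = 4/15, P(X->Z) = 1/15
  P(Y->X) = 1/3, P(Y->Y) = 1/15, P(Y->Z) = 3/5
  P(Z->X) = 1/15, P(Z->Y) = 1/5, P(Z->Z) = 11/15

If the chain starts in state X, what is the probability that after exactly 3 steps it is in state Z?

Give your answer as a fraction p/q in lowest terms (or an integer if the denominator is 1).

Answer: 1171/3375

Derivation:
Computing P^3 by repeated multiplication:
P^1 =
  X: [2/3, 4/15, 1/15]
  Y: [1/3, 1/15, 3/5]
  Z: [1/15, 1/5, 11/15]
P^2 =
  X: [121/225, 47/225, 19/75]
  Y: [64/225, 16/75, 113/225]
  Z: [4/25, 8/45, 149/225]
P^3 =
  X: [1502/3375, 26/125, 1171/3375]
  Y: [331/1125, 643/3375, 1739/3375]
  Z: [709/3375, 631/3375, 407/675]

(P^3)[X -> Z] = 1171/3375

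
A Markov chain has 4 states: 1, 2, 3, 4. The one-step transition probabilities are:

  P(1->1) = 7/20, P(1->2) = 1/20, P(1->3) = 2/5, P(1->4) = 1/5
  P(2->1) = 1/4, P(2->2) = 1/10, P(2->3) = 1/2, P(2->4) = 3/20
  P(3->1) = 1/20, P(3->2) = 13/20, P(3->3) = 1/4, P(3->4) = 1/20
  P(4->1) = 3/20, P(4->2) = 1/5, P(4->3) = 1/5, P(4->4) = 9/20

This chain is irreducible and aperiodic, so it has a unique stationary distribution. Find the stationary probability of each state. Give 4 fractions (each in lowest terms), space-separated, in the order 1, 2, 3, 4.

The stationary distribution satisfies pi = pi * P, i.e.:
  pi_1 = 7/20*pi_1 + 1/4*pi_2 + 1/20*pi_3 + 3/20*pi_4
  pi_2 = 1/20*pi_1 + 1/10*pi_2 + 13/20*pi_3 + 1/5*pi_4
  pi_3 = 2/5*pi_1 + 1/2*pi_2 + 1/4*pi_3 + 1/5*pi_4
  pi_4 = 1/5*pi_1 + 3/20*pi_2 + 1/20*pi_3 + 9/20*pi_4
with normalization: pi_1 + pi_2 + pi_3 + pi_4 = 1.

Using the first 3 balance equations plus normalization, the linear system A*pi = b is:
  [-13/20, 1/4, 1/20, 3/20] . pi = 0
  [1/20, -9/10, 13/20, 1/5] . pi = 0
  [2/5, 1/2, -3/4, 1/5] . pi = 0
  [1, 1, 1, 1] . pi = 1

Solving yields:
  pi_1 = 2/11
  pi_2 = 85/286
  pi_3 = 49/143
  pi_4 = 51/286

Verification (pi * P):
  2/11*7/20 + 85/286*1/4 + 49/143*1/20 + 51/286*3/20 = 2/11 = pi_1  (ok)
  2/11*1/20 + 85/286*1/10 + 49/143*13/20 + 51/286*1/5 = 85/286 = pi_2  (ok)
  2/11*2/5 + 85/286*1/2 + 49/143*1/4 + 51/286*1/5 = 49/143 = pi_3  (ok)
  2/11*1/5 + 85/286*3/20 + 49/143*1/20 + 51/286*9/20 = 51/286 = pi_4  (ok)

Answer: 2/11 85/286 49/143 51/286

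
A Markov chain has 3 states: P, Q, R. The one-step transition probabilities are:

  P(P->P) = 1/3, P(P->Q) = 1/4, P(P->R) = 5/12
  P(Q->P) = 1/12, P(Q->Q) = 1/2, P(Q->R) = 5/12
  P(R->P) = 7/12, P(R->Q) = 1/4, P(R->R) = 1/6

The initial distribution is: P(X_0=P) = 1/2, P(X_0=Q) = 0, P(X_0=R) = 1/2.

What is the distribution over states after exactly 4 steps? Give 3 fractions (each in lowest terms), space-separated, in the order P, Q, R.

Answer: 171/512 85/256 171/512

Derivation:
Propagating the distribution step by step (d_{t+1} = d_t * P):
d_0 = (P=1/2, Q=0, R=1/2)
  d_1[P] = 1/2*1/3 + 0*1/12 + 1/2*7/12 = 11/24
  d_1[Q] = 1/2*1/4 + 0*1/2 + 1/2*1/4 = 1/4
  d_1[R] = 1/2*5/12 + 0*5/12 + 1/2*1/6 = 7/24
d_1 = (P=11/24, Q=1/4, R=7/24)
  d_2[P] = 11/24*1/3 + 1/4*1/12 + 7/24*7/12 = 11/32
  d_2[Q] = 11/24*1/4 + 1/4*1/2 + 7/24*1/4 = 5/16
  d_2[R] = 11/24*5/12 + 1/4*5/12 + 7/24*1/6 = 11/32
d_2 = (P=11/32, Q=5/16, R=11/32)
  d_3[P] = 11/32*1/3 + 5/16*1/12 + 11/32*7/12 = 131/384
  d_3[Q] = 11/32*1/4 + 5/16*1/2 + 11/32*1/4 = 21/64
  d_3[R] = 11/32*5/12 + 5/16*5/12 + 11/32*1/6 = 127/384
d_3 = (P=131/384, Q=21/64, R=127/384)
  d_4[P] = 131/384*1/3 + 21/64*1/12 + 127/384*7/12 = 171/512
  d_4[Q] = 131/384*1/4 + 21/64*1/2 + 127/384*1/4 = 85/256
  d_4[R] = 131/384*5/12 + 21/64*5/12 + 127/384*1/6 = 171/512
d_4 = (P=171/512, Q=85/256, R=171/512)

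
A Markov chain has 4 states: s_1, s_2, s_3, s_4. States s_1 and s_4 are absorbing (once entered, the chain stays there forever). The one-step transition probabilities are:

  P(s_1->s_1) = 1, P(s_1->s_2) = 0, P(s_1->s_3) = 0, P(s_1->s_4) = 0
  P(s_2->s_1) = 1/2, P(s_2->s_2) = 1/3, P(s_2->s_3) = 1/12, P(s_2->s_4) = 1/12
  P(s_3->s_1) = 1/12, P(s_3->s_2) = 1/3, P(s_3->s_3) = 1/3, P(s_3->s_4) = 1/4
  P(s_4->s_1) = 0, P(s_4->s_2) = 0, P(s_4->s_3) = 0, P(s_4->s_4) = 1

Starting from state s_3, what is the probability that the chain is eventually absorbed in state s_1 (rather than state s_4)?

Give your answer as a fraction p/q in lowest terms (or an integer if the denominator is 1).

Answer: 8/15

Derivation:
Let a_i = P(absorbed in s_1 | start in state i).
Boundary conditions: a_s_1 = 1, a_s_4 = 0.
For each transient state i, a_i = sum_j P(i->j) * a_j:
  a_s_2 = 1/2*a_s_1 + 1/3*a_s_2 + 1/12*a_s_3 + 1/12*a_s_4
  a_s_3 = 1/12*a_s_1 + 1/3*a_s_2 + 1/3*a_s_3 + 1/4*a_s_4

Substituting a_s_1 = 1 and a_s_4 = 0, rearrange to (I - Q) a = r where r[i] = P(i -> s_1):
  [2/3, -1/12] . (a_s_2, a_s_3) = 1/2
  [-1/3, 2/3] . (a_s_2, a_s_3) = 1/12

Solving yields:
  a_s_2 = 49/60
  a_s_3 = 8/15

Starting state is s_3, so the absorption probability is a_s_3 = 8/15.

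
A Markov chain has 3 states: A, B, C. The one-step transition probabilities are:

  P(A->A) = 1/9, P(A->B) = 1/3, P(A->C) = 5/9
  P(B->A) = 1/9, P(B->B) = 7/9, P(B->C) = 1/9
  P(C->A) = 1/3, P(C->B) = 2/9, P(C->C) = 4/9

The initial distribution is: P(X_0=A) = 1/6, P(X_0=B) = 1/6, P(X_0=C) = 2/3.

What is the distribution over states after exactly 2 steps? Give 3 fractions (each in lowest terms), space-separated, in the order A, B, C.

Answer: 49/243 106/243 88/243

Derivation:
Propagating the distribution step by step (d_{t+1} = d_t * P):
d_0 = (A=1/6, B=1/6, C=2/3)
  d_1[A] = 1/6*1/9 + 1/6*1/9 + 2/3*1/3 = 7/27
  d_1[B] = 1/6*1/3 + 1/6*7/9 + 2/3*2/9 = 1/3
  d_1[C] = 1/6*5/9 + 1/6*1/9 + 2/3*4/9 = 11/27
d_1 = (A=7/27, B=1/3, C=11/27)
  d_2[A] = 7/27*1/9 + 1/3*1/9 + 11/27*1/3 = 49/243
  d_2[B] = 7/27*1/3 + 1/3*7/9 + 11/27*2/9 = 106/243
  d_2[C] = 7/27*5/9 + 1/3*1/9 + 11/27*4/9 = 88/243
d_2 = (A=49/243, B=106/243, C=88/243)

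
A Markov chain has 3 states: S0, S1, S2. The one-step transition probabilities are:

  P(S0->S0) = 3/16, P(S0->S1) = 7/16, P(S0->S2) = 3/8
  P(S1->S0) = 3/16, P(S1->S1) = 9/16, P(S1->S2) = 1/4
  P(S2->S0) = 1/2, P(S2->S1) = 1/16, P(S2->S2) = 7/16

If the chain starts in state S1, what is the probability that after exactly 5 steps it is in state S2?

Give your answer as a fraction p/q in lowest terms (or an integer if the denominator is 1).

Computing P^5 by repeated multiplication:
P^1 =
  S0: [3/16, 7/16, 3/8]
  S1: [3/16, 9/16, 1/4]
  S2: [1/2, 1/16, 7/16]
P^2 =
  S0: [39/128, 45/128, 11/32]
  S1: [17/64, 53/128, 41/128]
  S2: [83/256, 9/32, 101/256]
P^3 =
  S0: [151/512, 361/1024, 361/1024]
  S1: [589/2048, 189/512, 703/2048]
  S2: [1273/4096, 665/2048, 1493/4096]
P^4 =
  S0: [4877/16384, 1431/4096, 5783/16384]
  S1: [9659/32768, 5815/16384, 11479/32768]
  S2: [19753/65536, 11187/32768, 23409/65536]
P^5 =
  S0: [78067/262144, 45719/131072, 92639/262144]
  S1: [155699/524288, 91881/262144, 184827/524288]
  S2: [313653/1048576, 181523/524288, 371877/1048576]

(P^5)[S1 -> S2] = 184827/524288

Answer: 184827/524288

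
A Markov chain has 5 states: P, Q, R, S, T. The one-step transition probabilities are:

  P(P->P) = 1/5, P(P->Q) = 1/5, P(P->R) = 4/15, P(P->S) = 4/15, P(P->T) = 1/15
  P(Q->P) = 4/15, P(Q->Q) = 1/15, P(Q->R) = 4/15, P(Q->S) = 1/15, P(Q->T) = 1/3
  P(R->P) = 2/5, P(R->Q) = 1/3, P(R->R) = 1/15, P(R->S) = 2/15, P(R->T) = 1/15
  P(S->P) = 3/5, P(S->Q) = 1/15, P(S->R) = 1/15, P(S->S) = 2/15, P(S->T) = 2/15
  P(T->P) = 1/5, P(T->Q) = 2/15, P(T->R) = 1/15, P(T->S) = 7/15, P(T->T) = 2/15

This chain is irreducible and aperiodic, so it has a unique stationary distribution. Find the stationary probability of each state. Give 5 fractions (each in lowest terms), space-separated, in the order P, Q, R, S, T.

Answer: 11599/35352 481/2946 5831/35352 1861/8838 2353/17676

Derivation:
The stationary distribution satisfies pi = pi * P, i.e.:
  pi_P = 1/5*pi_P + 4/15*pi_Q + 2/5*pi_R + 3/5*pi_S + 1/5*pi_T
  pi_Q = 1/5*pi_P + 1/15*pi_Q + 1/3*pi_R + 1/15*pi_S + 2/15*pi_T
  pi_R = 4/15*pi_P + 4/15*pi_Q + 1/15*pi_R + 1/15*pi_S + 1/15*pi_T
  pi_S = 4/15*pi_P + 1/15*pi_Q + 2/15*pi_R + 2/15*pi_S + 7/15*pi_T
  pi_T = 1/15*pi_P + 1/3*pi_Q + 1/15*pi_R + 2/15*pi_S + 2/15*pi_T
with normalization: pi_P + pi_Q + pi_R + pi_S + pi_T = 1.

Using the first 4 balance equations plus normalization, the linear system A*pi = b is:
  [-4/5, 4/15, 2/5, 3/5, 1/5] . pi = 0
  [1/5, -14/15, 1/3, 1/15, 2/15] . pi = 0
  [4/15, 4/15, -14/15, 1/15, 1/15] . pi = 0
  [4/15, 1/15, 2/15, -13/15, 7/15] . pi = 0
  [1, 1, 1, 1, 1] . pi = 1

Solving yields:
  pi_P = 11599/35352
  pi_Q = 481/2946
  pi_R = 5831/35352
  pi_S = 1861/8838
  pi_T = 2353/17676

Verification (pi * P):
  11599/35352*1/5 + 481/2946*4/15 + 5831/35352*2/5 + 1861/8838*3/5 + 2353/17676*1/5 = 11599/35352 = pi_P  (ok)
  11599/35352*1/5 + 481/2946*1/15 + 5831/35352*1/3 + 1861/8838*1/15 + 2353/17676*2/15 = 481/2946 = pi_Q  (ok)
  11599/35352*4/15 + 481/2946*4/15 + 5831/35352*1/15 + 1861/8838*1/15 + 2353/17676*1/15 = 5831/35352 = pi_R  (ok)
  11599/35352*4/15 + 481/2946*1/15 + 5831/35352*2/15 + 1861/8838*2/15 + 2353/17676*7/15 = 1861/8838 = pi_S  (ok)
  11599/35352*1/15 + 481/2946*1/3 + 5831/35352*1/15 + 1861/8838*2/15 + 2353/17676*2/15 = 2353/17676 = pi_T  (ok)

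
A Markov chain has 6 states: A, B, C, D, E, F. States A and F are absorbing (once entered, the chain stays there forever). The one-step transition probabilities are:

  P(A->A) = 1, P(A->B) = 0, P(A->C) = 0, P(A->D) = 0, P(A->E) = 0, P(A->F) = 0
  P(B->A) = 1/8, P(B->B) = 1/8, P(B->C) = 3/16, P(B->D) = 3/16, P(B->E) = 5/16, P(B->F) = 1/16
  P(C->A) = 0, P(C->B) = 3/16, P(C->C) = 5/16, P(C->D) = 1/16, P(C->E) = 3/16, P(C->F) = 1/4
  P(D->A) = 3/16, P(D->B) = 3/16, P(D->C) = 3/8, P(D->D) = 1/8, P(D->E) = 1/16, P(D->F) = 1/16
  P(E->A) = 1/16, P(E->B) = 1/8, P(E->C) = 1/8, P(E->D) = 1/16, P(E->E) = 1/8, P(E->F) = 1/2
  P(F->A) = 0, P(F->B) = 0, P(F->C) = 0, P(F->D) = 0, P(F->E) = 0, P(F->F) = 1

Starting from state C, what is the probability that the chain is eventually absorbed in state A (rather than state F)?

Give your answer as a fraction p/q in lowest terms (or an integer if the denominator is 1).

Let a_i = P(absorbed in A | start in state i).
Boundary conditions: a_A = 1, a_F = 0.
For each transient state i, a_i = sum_j P(i->j) * a_j:
  a_B = 1/8*a_A + 1/8*a_B + 3/16*a_C + 3/16*a_D + 5/16*a_E + 1/16*a_F
  a_C = 0*a_A + 3/16*a_B + 5/16*a_C + 1/16*a_D + 3/16*a_E + 1/4*a_F
  a_D = 3/16*a_A + 3/16*a_B + 3/8*a_C + 1/8*a_D + 1/16*a_E + 1/16*a_F
  a_E = 1/16*a_A + 1/8*a_B + 1/8*a_C + 1/16*a_D + 1/8*a_E + 1/2*a_F

Substituting a_A = 1 and a_F = 0, rearrange to (I - Q) a = r where r[i] = P(i -> A):
  [7/8, -3/16, -3/16, -5/16] . (a_B, a_C, a_D, a_E) = 1/8
  [-3/16, 11/16, -1/16, -3/16] . (a_B, a_C, a_D, a_E) = 0
  [-3/16, -3/8, 7/8, -1/16] . (a_B, a_C, a_D, a_E) = 3/16
  [-1/8, -1/8, -1/16, 7/8] . (a_B, a_C, a_D, a_E) = 1/16

Solving yields:
  a_B = 6550/20767
  a_C = 3414/20767
  a_D = 7563/20767
  a_E = 3447/20767

Starting state is C, so the absorption probability is a_C = 3414/20767.

Answer: 3414/20767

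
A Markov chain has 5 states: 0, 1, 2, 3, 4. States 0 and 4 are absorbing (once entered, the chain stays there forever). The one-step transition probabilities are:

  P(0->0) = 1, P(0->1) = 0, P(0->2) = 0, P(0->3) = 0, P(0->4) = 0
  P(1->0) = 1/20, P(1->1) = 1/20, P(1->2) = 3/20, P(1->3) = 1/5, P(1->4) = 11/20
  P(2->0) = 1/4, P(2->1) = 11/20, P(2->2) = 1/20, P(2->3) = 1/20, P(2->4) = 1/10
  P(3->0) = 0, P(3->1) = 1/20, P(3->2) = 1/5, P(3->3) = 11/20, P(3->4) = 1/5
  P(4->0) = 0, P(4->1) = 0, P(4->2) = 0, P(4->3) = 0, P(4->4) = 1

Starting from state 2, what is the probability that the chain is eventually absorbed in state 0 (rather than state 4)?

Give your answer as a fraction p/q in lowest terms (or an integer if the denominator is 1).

Let a_i = P(absorbed in 0 | start in state i).
Boundary conditions: a_0 = 1, a_4 = 0.
For each transient state i, a_i = sum_j P(i->j) * a_j:
  a_1 = 1/20*a_0 + 1/20*a_1 + 3/20*a_2 + 1/5*a_3 + 11/20*a_4
  a_2 = 1/4*a_0 + 11/20*a_1 + 1/20*a_2 + 1/20*a_3 + 1/10*a_4
  a_3 = 0*a_0 + 1/20*a_1 + 1/5*a_2 + 11/20*a_3 + 1/5*a_4

Substituting a_0 = 1 and a_4 = 0, rearrange to (I - Q) a = r where r[i] = P(i -> 0):
  [19/20, -3/20, -1/5] . (a_1, a_2, a_3) = 1/20
  [-11/20, 19/20, -1/20] . (a_1, a_2, a_3) = 1/4
  [-1/20, -1/5, 9/20] . (a_1, a_2, a_3) = 0

Solving yields:
  a_1 = 382/2621
  a_2 = 935/2621
  a_3 = 458/2621

Starting state is 2, so the absorption probability is a_2 = 935/2621.

Answer: 935/2621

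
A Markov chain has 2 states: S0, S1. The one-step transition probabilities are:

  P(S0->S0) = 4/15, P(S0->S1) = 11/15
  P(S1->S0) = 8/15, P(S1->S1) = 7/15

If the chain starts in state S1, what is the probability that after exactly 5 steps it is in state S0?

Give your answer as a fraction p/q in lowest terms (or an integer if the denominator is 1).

Computing P^5 by repeated multiplication:
P^1 =
  S0: [4/15, 11/15]
  S1: [8/15, 7/15]
P^2 =
  S0: [104/225, 121/225]
  S1: [88/225, 137/225]
P^3 =
  S0: [1384/3375, 1991/3375]
  S1: [1448/3375, 1927/3375]
P^4 =
  S0: [21464/50625, 29161/50625]
  S1: [21208/50625, 29417/50625]
P^5 =
  S0: [319144/759375, 440231/759375]
  S1: [320168/759375, 439207/759375]

(P^5)[S1 -> S0] = 320168/759375

Answer: 320168/759375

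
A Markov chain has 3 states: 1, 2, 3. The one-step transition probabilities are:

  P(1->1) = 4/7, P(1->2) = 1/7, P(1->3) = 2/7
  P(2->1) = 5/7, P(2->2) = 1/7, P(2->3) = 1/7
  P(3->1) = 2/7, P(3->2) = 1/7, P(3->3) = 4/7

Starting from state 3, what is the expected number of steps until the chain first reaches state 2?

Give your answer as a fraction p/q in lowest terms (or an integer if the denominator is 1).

Let h_i = expected steps to first reach 2 from state i.
Boundary: h_2 = 0.
First-step equations for the other states:
  h_1 = 1 + 4/7*h_1 + 1/7*h_2 + 2/7*h_3
  h_3 = 1 + 2/7*h_1 + 1/7*h_2 + 4/7*h_3

Substituting h_2 = 0 and rearranging gives the linear system (I - Q) h = 1:
  [3/7, -2/7] . (h_1, h_3) = 1
  [-2/7, 3/7] . (h_1, h_3) = 1

Solving yields:
  h_1 = 7
  h_3 = 7

Starting state is 3, so the expected hitting time is h_3 = 7.

Answer: 7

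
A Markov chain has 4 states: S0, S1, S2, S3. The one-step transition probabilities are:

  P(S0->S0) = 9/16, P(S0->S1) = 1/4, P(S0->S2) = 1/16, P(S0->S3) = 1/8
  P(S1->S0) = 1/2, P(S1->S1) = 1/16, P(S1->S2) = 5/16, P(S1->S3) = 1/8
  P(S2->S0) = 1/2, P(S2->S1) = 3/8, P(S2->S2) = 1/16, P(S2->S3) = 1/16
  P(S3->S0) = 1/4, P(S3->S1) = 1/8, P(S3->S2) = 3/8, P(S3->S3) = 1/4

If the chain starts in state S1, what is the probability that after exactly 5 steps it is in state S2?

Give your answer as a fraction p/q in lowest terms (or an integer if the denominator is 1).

Computing P^5 by repeated multiplication:
P^1 =
  S0: [9/16, 1/4, 1/16, 1/8]
  S1: [1/2, 1/16, 5/16, 1/8]
  S2: [1/2, 3/8, 1/16, 1/16]
  S3: [1/4, 1/8, 3/8, 1/4]
P^2 =
  S0: [129/256, 25/128, 21/128, 35/256]
  S1: [1/2, 67/256, 15/128, 31/256]
  S2: [33/64, 23/128, 45/256, 33/256]
  S3: [29/64, 31/128, 11/64, 17/128]
P^3 =
  S0: [2037/4096, 111/512, 631/4096, 135/1024]
  S1: [513/1024, 821/4096, 679/4096, 17/128]
  S2: [1/2, 455/2048, 605/4096, 533/4096]
  S3: [507/1024, 429/2048, 337/2048, 67/512]
P^4 =
  S0: [32645/65536, 6951/32768, 2587/16384, 8641/65536]
  S1: [8161/16384, 14191/65536, 2525/16384, 8601/65536]
  S2: [8171/16384, 6899/32768, 10401/65536, 8653/65536]
  S3: [8163/16384, 7043/32768, 319/2048, 4295/32768]
P^5 =
  S0: [522369/1048576, 55963/262144, 164349/1048576, 69003/524288]
  S1: [16329/32768, 222569/1048576, 165305/1048576, 69087/524288]
  S2: [65295/131072, 112123/524288, 163993/1048576, 137977/1048576]
  S3: [130645/262144, 111561/524288, 82415/524288, 34511/262144]

(P^5)[S1 -> S2] = 165305/1048576

Answer: 165305/1048576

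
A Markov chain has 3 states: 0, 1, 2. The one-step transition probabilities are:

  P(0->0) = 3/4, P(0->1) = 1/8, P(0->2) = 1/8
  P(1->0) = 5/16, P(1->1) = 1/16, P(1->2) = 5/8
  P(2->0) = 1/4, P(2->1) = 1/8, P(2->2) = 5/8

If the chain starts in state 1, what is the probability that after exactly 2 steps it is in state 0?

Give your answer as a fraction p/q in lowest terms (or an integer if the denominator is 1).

Answer: 105/256

Derivation:
Computing P^2 by repeated multiplication:
P^1 =
  0: [3/4, 1/8, 1/8]
  1: [5/16, 1/16, 5/8]
  2: [1/4, 1/8, 5/8]
P^2 =
  0: [81/128, 15/128, 1/4]
  1: [105/256, 31/256, 15/32]
  2: [49/128, 15/128, 1/2]

(P^2)[1 -> 0] = 105/256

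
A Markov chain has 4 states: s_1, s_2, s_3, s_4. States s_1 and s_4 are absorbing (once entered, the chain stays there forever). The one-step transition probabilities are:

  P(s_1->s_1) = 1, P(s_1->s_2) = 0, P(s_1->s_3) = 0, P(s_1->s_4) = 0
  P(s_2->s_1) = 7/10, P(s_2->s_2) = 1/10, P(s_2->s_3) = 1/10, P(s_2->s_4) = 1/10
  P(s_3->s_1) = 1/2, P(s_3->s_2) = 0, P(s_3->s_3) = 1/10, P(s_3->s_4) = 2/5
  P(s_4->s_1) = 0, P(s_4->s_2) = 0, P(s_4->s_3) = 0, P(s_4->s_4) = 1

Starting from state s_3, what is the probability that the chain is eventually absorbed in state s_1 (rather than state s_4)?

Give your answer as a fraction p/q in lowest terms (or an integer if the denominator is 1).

Answer: 5/9

Derivation:
Let a_i = P(absorbed in s_1 | start in state i).
Boundary conditions: a_s_1 = 1, a_s_4 = 0.
For each transient state i, a_i = sum_j P(i->j) * a_j:
  a_s_2 = 7/10*a_s_1 + 1/10*a_s_2 + 1/10*a_s_3 + 1/10*a_s_4
  a_s_3 = 1/2*a_s_1 + 0*a_s_2 + 1/10*a_s_3 + 2/5*a_s_4

Substituting a_s_1 = 1 and a_s_4 = 0, rearrange to (I - Q) a = r where r[i] = P(i -> s_1):
  [9/10, -1/10] . (a_s_2, a_s_3) = 7/10
  [0, 9/10] . (a_s_2, a_s_3) = 1/2

Solving yields:
  a_s_2 = 68/81
  a_s_3 = 5/9

Starting state is s_3, so the absorption probability is a_s_3 = 5/9.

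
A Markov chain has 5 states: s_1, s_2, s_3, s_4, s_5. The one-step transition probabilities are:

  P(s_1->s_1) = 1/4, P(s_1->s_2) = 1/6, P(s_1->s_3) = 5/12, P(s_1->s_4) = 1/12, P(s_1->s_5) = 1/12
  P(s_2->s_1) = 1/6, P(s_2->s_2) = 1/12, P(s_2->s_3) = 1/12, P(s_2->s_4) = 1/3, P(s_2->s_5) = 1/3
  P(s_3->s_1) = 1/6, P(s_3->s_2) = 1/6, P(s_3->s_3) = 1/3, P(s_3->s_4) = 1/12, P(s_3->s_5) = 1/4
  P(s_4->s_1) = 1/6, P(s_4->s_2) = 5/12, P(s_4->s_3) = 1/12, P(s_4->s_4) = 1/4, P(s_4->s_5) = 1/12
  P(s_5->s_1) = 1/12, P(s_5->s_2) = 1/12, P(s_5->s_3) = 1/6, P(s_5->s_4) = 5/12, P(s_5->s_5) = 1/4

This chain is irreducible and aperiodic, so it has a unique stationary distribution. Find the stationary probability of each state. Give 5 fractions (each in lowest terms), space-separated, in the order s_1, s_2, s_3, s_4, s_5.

Answer: 1374/8393 1623/8393 247/1199 285/1199 152/763

Derivation:
The stationary distribution satisfies pi = pi * P, i.e.:
  pi_s_1 = 1/4*pi_s_1 + 1/6*pi_s_2 + 1/6*pi_s_3 + 1/6*pi_s_4 + 1/12*pi_s_5
  pi_s_2 = 1/6*pi_s_1 + 1/12*pi_s_2 + 1/6*pi_s_3 + 5/12*pi_s_4 + 1/12*pi_s_5
  pi_s_3 = 5/12*pi_s_1 + 1/12*pi_s_2 + 1/3*pi_s_3 + 1/12*pi_s_4 + 1/6*pi_s_5
  pi_s_4 = 1/12*pi_s_1 + 1/3*pi_s_2 + 1/12*pi_s_3 + 1/4*pi_s_4 + 5/12*pi_s_5
  pi_s_5 = 1/12*pi_s_1 + 1/3*pi_s_2 + 1/4*pi_s_3 + 1/12*pi_s_4 + 1/4*pi_s_5
with normalization: pi_s_1 + pi_s_2 + pi_s_3 + pi_s_4 + pi_s_5 = 1.

Using the first 4 balance equations plus normalization, the linear system A*pi = b is:
  [-3/4, 1/6, 1/6, 1/6, 1/12] . pi = 0
  [1/6, -11/12, 1/6, 5/12, 1/12] . pi = 0
  [5/12, 1/12, -2/3, 1/12, 1/6] . pi = 0
  [1/12, 1/3, 1/12, -3/4, 5/12] . pi = 0
  [1, 1, 1, 1, 1] . pi = 1

Solving yields:
  pi_s_1 = 1374/8393
  pi_s_2 = 1623/8393
  pi_s_3 = 247/1199
  pi_s_4 = 285/1199
  pi_s_5 = 152/763

Verification (pi * P):
  1374/8393*1/4 + 1623/8393*1/6 + 247/1199*1/6 + 285/1199*1/6 + 152/763*1/12 = 1374/8393 = pi_s_1  (ok)
  1374/8393*1/6 + 1623/8393*1/12 + 247/1199*1/6 + 285/1199*5/12 + 152/763*1/12 = 1623/8393 = pi_s_2  (ok)
  1374/8393*5/12 + 1623/8393*1/12 + 247/1199*1/3 + 285/1199*1/12 + 152/763*1/6 = 247/1199 = pi_s_3  (ok)
  1374/8393*1/12 + 1623/8393*1/3 + 247/1199*1/12 + 285/1199*1/4 + 152/763*5/12 = 285/1199 = pi_s_4  (ok)
  1374/8393*1/12 + 1623/8393*1/3 + 247/1199*1/4 + 285/1199*1/12 + 152/763*1/4 = 152/763 = pi_s_5  (ok)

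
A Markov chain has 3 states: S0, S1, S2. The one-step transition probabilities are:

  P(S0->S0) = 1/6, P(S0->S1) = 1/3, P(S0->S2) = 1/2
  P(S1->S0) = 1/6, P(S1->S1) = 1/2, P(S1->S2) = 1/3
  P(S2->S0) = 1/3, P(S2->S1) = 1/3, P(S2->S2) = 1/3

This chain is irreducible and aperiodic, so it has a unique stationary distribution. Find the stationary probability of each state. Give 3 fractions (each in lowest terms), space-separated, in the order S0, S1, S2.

The stationary distribution satisfies pi = pi * P, i.e.:
  pi_S0 = 1/6*pi_S0 + 1/6*pi_S1 + 1/3*pi_S2
  pi_S1 = 1/3*pi_S0 + 1/2*pi_S1 + 1/3*pi_S2
  pi_S2 = 1/2*pi_S0 + 1/3*pi_S1 + 1/3*pi_S2
with normalization: pi_S0 + pi_S1 + pi_S2 = 1.

Using the first 2 balance equations plus normalization, the linear system A*pi = b is:
  [-5/6, 1/6, 1/3] . pi = 0
  [1/3, -1/2, 1/3] . pi = 0
  [1, 1, 1] . pi = 1

Solving yields:
  pi_S0 = 8/35
  pi_S1 = 2/5
  pi_S2 = 13/35

Verification (pi * P):
  8/35*1/6 + 2/5*1/6 + 13/35*1/3 = 8/35 = pi_S0  (ok)
  8/35*1/3 + 2/5*1/2 + 13/35*1/3 = 2/5 = pi_S1  (ok)
  8/35*1/2 + 2/5*1/3 + 13/35*1/3 = 13/35 = pi_S2  (ok)

Answer: 8/35 2/5 13/35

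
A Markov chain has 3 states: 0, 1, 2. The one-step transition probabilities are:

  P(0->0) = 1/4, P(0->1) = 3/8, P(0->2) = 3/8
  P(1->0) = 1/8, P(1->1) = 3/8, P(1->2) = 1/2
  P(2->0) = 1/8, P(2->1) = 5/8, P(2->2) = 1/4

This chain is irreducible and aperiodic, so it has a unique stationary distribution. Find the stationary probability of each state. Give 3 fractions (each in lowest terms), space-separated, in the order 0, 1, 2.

The stationary distribution satisfies pi = pi * P, i.e.:
  pi_0 = 1/4*pi_0 + 1/8*pi_1 + 1/8*pi_2
  pi_1 = 3/8*pi_0 + 3/8*pi_1 + 5/8*pi_2
  pi_2 = 3/8*pi_0 + 1/2*pi_1 + 1/4*pi_2
with normalization: pi_0 + pi_1 + pi_2 = 1.

Using the first 2 balance equations plus normalization, the linear system A*pi = b is:
  [-3/4, 1/8, 1/8] . pi = 0
  [3/8, -5/8, 5/8] . pi = 0
  [1, 1, 1] . pi = 1

Solving yields:
  pi_0 = 1/7
  pi_1 = 33/70
  pi_2 = 27/70

Verification (pi * P):
  1/7*1/4 + 33/70*1/8 + 27/70*1/8 = 1/7 = pi_0  (ok)
  1/7*3/8 + 33/70*3/8 + 27/70*5/8 = 33/70 = pi_1  (ok)
  1/7*3/8 + 33/70*1/2 + 27/70*1/4 = 27/70 = pi_2  (ok)

Answer: 1/7 33/70 27/70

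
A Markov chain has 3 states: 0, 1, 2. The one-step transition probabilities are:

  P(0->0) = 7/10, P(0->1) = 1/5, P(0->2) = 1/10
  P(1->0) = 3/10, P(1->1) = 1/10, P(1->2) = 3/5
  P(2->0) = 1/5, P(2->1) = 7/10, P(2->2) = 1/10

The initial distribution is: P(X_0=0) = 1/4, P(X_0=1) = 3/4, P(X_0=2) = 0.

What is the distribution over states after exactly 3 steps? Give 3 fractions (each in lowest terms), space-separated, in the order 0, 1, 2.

Propagating the distribution step by step (d_{t+1} = d_t * P):
d_0 = (0=1/4, 1=3/4, 2=0)
  d_1[0] = 1/4*7/10 + 3/4*3/10 + 0*1/5 = 2/5
  d_1[1] = 1/4*1/5 + 3/4*1/10 + 0*7/10 = 1/8
  d_1[2] = 1/4*1/10 + 3/4*3/5 + 0*1/10 = 19/40
d_1 = (0=2/5, 1=1/8, 2=19/40)
  d_2[0] = 2/5*7/10 + 1/8*3/10 + 19/40*1/5 = 33/80
  d_2[1] = 2/5*1/5 + 1/8*1/10 + 19/40*7/10 = 17/40
  d_2[2] = 2/5*1/10 + 1/8*3/5 + 19/40*1/10 = 13/80
d_2 = (0=33/80, 1=17/40, 2=13/80)
  d_3[0] = 33/80*7/10 + 17/40*3/10 + 13/80*1/5 = 359/800
  d_3[1] = 33/80*1/5 + 17/40*1/10 + 13/80*7/10 = 191/800
  d_3[2] = 33/80*1/10 + 17/40*3/5 + 13/80*1/10 = 5/16
d_3 = (0=359/800, 1=191/800, 2=5/16)

Answer: 359/800 191/800 5/16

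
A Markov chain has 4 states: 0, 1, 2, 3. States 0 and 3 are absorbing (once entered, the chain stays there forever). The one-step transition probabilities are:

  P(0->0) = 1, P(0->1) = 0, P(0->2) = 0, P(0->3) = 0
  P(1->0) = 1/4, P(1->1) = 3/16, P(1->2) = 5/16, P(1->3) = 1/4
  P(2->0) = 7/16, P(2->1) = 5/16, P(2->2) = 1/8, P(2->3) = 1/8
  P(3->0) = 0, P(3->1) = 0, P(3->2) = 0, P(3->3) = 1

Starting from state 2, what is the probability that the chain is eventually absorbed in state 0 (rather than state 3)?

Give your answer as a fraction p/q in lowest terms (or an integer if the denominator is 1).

Let a_i = P(absorbed in 0 | start in state i).
Boundary conditions: a_0 = 1, a_3 = 0.
For each transient state i, a_i = sum_j P(i->j) * a_j:
  a_1 = 1/4*a_0 + 3/16*a_1 + 5/16*a_2 + 1/4*a_3
  a_2 = 7/16*a_0 + 5/16*a_1 + 1/8*a_2 + 1/8*a_3

Substituting a_0 = 1 and a_3 = 0, rearrange to (I - Q) a = r where r[i] = P(i -> 0):
  [13/16, -5/16] . (a_1, a_2) = 1/4
  [-5/16, 7/8] . (a_1, a_2) = 7/16

Solving yields:
  a_1 = 91/157
  a_2 = 111/157

Starting state is 2, so the absorption probability is a_2 = 111/157.

Answer: 111/157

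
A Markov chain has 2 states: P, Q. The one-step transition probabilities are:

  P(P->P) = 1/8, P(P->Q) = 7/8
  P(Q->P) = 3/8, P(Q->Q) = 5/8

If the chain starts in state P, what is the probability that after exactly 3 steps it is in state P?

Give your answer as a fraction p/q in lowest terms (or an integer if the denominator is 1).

Computing P^3 by repeated multiplication:
P^1 =
  P: [1/8, 7/8]
  Q: [3/8, 5/8]
P^2 =
  P: [11/32, 21/32]
  Q: [9/32, 23/32]
P^3 =
  P: [37/128, 91/128]
  Q: [39/128, 89/128]

(P^3)[P -> P] = 37/128

Answer: 37/128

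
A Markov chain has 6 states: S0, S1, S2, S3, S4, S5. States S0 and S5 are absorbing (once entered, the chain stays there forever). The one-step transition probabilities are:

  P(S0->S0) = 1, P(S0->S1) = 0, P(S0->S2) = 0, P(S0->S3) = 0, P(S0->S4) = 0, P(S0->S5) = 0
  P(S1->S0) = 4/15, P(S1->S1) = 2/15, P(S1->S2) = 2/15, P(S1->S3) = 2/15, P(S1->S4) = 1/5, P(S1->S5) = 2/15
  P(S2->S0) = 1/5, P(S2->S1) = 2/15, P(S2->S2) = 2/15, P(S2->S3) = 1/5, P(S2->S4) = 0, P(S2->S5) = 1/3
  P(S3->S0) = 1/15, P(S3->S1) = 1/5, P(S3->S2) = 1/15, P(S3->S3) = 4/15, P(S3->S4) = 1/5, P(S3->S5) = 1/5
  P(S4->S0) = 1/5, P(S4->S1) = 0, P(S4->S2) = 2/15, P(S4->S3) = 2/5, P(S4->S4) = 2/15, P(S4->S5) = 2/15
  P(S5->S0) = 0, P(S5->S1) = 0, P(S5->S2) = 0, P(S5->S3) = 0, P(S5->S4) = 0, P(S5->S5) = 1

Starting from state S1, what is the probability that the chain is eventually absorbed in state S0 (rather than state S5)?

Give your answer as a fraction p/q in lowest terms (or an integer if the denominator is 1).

Let a_i = P(absorbed in S0 | start in state i).
Boundary conditions: a_S0 = 1, a_S5 = 0.
For each transient state i, a_i = sum_j P(i->j) * a_j:
  a_S1 = 4/15*a_S0 + 2/15*a_S1 + 2/15*a_S2 + 2/15*a_S3 + 1/5*a_S4 + 2/15*a_S5
  a_S2 = 1/5*a_S0 + 2/15*a_S1 + 2/15*a_S2 + 1/5*a_S3 + 0*a_S4 + 1/3*a_S5
  a_S3 = 1/15*a_S0 + 1/5*a_S1 + 1/15*a_S2 + 4/15*a_S3 + 1/5*a_S4 + 1/5*a_S5
  a_S4 = 1/5*a_S0 + 0*a_S1 + 2/15*a_S2 + 2/5*a_S3 + 2/15*a_S4 + 2/15*a_S5

Substituting a_S0 = 1 and a_S5 = 0, rearrange to (I - Q) a = r where r[i] = P(i -> S0):
  [13/15, -2/15, -2/15, -1/5] . (a_S1, a_S2, a_S3, a_S4) = 4/15
  [-2/15, 13/15, -1/5, 0] . (a_S1, a_S2, a_S3, a_S4) = 1/5
  [-1/5, -1/15, 11/15, -1/5] . (a_S1, a_S2, a_S3, a_S4) = 1/15
  [0, -2/15, -2/5, 13/15] . (a_S1, a_S2, a_S3, a_S4) = 1/5

Solving yields:
  a_S1 = 2401/4409
  a_S2 = 1802/4409
  a_S3 = 1799/4409
  a_S4 = 2125/4409

Starting state is S1, so the absorption probability is a_S1 = 2401/4409.

Answer: 2401/4409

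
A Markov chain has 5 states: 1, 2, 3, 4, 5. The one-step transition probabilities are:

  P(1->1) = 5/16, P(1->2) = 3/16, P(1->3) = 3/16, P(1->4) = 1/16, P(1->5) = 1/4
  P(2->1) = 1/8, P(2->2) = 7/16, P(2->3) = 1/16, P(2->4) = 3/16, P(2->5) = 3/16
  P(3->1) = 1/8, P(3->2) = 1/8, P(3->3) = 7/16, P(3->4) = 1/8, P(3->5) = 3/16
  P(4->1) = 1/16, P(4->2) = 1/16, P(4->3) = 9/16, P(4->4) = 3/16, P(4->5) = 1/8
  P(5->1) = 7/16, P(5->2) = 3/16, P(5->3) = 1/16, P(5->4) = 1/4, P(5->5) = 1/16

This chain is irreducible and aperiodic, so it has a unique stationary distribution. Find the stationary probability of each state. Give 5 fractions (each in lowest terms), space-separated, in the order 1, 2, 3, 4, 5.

The stationary distribution satisfies pi = pi * P, i.e.:
  pi_1 = 5/16*pi_1 + 1/8*pi_2 + 1/8*pi_3 + 1/16*pi_4 + 7/16*pi_5
  pi_2 = 3/16*pi_1 + 7/16*pi_2 + 1/8*pi_3 + 1/16*pi_4 + 3/16*pi_5
  pi_3 = 3/16*pi_1 + 1/16*pi_2 + 7/16*pi_3 + 9/16*pi_4 + 1/16*pi_5
  pi_4 = 1/16*pi_1 + 3/16*pi_2 + 1/8*pi_3 + 3/16*pi_4 + 1/4*pi_5
  pi_5 = 1/4*pi_1 + 3/16*pi_2 + 3/16*pi_3 + 1/8*pi_4 + 1/16*pi_5
with normalization: pi_1 + pi_2 + pi_3 + pi_4 + pi_5 = 1.

Using the first 4 balance equations plus normalization, the linear system A*pi = b is:
  [-11/16, 1/8, 1/8, 1/16, 7/16] . pi = 0
  [3/16, -9/16, 1/8, 1/16, 3/16] . pi = 0
  [3/16, 1/16, -9/16, 9/16, 1/16] . pi = 0
  [1/16, 3/16, 1/8, -13/16, 1/4] . pi = 0
  [1, 1, 1, 1, 1] . pi = 1

Solving yields:
  pi_1 = 7891/38106
  pi_2 = 3847/19053
  pi_3 = 5066/19053
  pi_4 = 5929/38106
  pi_5 = 3230/19053

Verification (pi * P):
  7891/38106*5/16 + 3847/19053*1/8 + 5066/19053*1/8 + 5929/38106*1/16 + 3230/19053*7/16 = 7891/38106 = pi_1  (ok)
  7891/38106*3/16 + 3847/19053*7/16 + 5066/19053*1/8 + 5929/38106*1/16 + 3230/19053*3/16 = 3847/19053 = pi_2  (ok)
  7891/38106*3/16 + 3847/19053*1/16 + 5066/19053*7/16 + 5929/38106*9/16 + 3230/19053*1/16 = 5066/19053 = pi_3  (ok)
  7891/38106*1/16 + 3847/19053*3/16 + 5066/19053*1/8 + 5929/38106*3/16 + 3230/19053*1/4 = 5929/38106 = pi_4  (ok)
  7891/38106*1/4 + 3847/19053*3/16 + 5066/19053*3/16 + 5929/38106*1/8 + 3230/19053*1/16 = 3230/19053 = pi_5  (ok)

Answer: 7891/38106 3847/19053 5066/19053 5929/38106 3230/19053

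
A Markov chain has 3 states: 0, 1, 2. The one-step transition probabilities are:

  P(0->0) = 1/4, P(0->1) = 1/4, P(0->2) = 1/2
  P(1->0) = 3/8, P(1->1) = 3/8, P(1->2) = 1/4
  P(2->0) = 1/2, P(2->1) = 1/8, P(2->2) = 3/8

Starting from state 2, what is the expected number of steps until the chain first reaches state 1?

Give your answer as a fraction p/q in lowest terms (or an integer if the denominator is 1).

Let h_i = expected steps to first reach 1 from state i.
Boundary: h_1 = 0.
First-step equations for the other states:
  h_0 = 1 + 1/4*h_0 + 1/4*h_1 + 1/2*h_2
  h_2 = 1 + 1/2*h_0 + 1/8*h_1 + 3/8*h_2

Substituting h_1 = 0 and rearranging gives the linear system (I - Q) h = 1:
  [3/4, -1/2] . (h_0, h_2) = 1
  [-1/2, 5/8] . (h_0, h_2) = 1

Solving yields:
  h_0 = 36/7
  h_2 = 40/7

Starting state is 2, so the expected hitting time is h_2 = 40/7.

Answer: 40/7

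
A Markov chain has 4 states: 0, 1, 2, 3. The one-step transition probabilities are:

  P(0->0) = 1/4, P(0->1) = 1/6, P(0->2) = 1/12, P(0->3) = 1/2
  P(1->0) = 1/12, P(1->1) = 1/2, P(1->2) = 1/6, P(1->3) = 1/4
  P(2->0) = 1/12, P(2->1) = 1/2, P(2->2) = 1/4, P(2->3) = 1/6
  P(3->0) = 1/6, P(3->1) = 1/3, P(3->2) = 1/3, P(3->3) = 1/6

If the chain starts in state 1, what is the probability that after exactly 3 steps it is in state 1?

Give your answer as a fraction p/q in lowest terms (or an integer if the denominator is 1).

Answer: 91/216

Derivation:
Computing P^3 by repeated multiplication:
P^1 =
  0: [1/4, 1/6, 1/12, 1/2]
  1: [1/12, 1/2, 1/6, 1/4]
  2: [1/12, 1/2, 1/4, 1/6]
  3: [1/6, 1/3, 1/3, 1/6]
P^2 =
  0: [1/6, 1/3, 17/72, 19/72]
  1: [17/144, 31/72, 31/144, 17/72]
  2: [1/9, 4/9, 5/24, 17/72]
  3: [1/8, 5/12, 5/24, 1/4]
P^3 =
  0: [115/864, 173/432, 187/864, 1/4]
  1: [53/432, 91/216, 185/864, 209/864]
  2: [35/288, 61/144, 185/864, 13/54]
  3: [1/8, 5/12, 31/144, 35/144]

(P^3)[1 -> 1] = 91/216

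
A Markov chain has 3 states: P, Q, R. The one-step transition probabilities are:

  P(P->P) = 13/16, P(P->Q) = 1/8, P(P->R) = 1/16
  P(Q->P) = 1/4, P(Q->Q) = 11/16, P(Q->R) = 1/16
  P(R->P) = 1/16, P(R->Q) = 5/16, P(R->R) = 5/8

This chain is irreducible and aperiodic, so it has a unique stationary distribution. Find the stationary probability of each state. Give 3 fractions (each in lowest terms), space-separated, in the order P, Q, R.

Answer: 25/49 17/49 1/7

Derivation:
The stationary distribution satisfies pi = pi * P, i.e.:
  pi_P = 13/16*pi_P + 1/4*pi_Q + 1/16*pi_R
  pi_Q = 1/8*pi_P + 11/16*pi_Q + 5/16*pi_R
  pi_R = 1/16*pi_P + 1/16*pi_Q + 5/8*pi_R
with normalization: pi_P + pi_Q + pi_R = 1.

Using the first 2 balance equations plus normalization, the linear system A*pi = b is:
  [-3/16, 1/4, 1/16] . pi = 0
  [1/8, -5/16, 5/16] . pi = 0
  [1, 1, 1] . pi = 1

Solving yields:
  pi_P = 25/49
  pi_Q = 17/49
  pi_R = 1/7

Verification (pi * P):
  25/49*13/16 + 17/49*1/4 + 1/7*1/16 = 25/49 = pi_P  (ok)
  25/49*1/8 + 17/49*11/16 + 1/7*5/16 = 17/49 = pi_Q  (ok)
  25/49*1/16 + 17/49*1/16 + 1/7*5/8 = 1/7 = pi_R  (ok)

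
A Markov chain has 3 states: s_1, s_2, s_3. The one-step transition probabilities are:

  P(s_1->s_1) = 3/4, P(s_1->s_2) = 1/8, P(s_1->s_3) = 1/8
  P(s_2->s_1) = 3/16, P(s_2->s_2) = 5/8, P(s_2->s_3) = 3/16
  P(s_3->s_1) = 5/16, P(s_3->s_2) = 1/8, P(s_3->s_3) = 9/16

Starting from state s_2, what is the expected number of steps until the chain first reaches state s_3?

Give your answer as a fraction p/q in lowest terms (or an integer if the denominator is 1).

Let h_i = expected steps to first reach s_3 from state i.
Boundary: h_s_3 = 0.
First-step equations for the other states:
  h_s_1 = 1 + 3/4*h_s_1 + 1/8*h_s_2 + 1/8*h_s_3
  h_s_2 = 1 + 3/16*h_s_1 + 5/8*h_s_2 + 3/16*h_s_3

Substituting h_s_3 = 0 and rearranging gives the linear system (I - Q) h = 1:
  [1/4, -1/8] . (h_s_1, h_s_2) = 1
  [-3/16, 3/8] . (h_s_1, h_s_2) = 1

Solving yields:
  h_s_1 = 64/9
  h_s_2 = 56/9

Starting state is s_2, so the expected hitting time is h_s_2 = 56/9.

Answer: 56/9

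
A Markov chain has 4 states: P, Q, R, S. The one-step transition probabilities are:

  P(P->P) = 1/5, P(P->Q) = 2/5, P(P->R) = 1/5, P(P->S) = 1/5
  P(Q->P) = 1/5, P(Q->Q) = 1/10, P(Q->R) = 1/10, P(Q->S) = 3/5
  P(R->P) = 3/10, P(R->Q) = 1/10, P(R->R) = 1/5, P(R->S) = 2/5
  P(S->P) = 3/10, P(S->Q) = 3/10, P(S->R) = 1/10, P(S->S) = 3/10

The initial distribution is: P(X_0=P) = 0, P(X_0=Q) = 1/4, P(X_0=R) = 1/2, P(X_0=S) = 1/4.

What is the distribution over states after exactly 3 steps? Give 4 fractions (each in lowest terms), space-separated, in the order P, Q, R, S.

Answer: 99/400 39/160 7/50 59/160

Derivation:
Propagating the distribution step by step (d_{t+1} = d_t * P):
d_0 = (P=0, Q=1/4, R=1/2, S=1/4)
  d_1[P] = 0*1/5 + 1/4*1/5 + 1/2*3/10 + 1/4*3/10 = 11/40
  d_1[Q] = 0*2/5 + 1/4*1/10 + 1/2*1/10 + 1/4*3/10 = 3/20
  d_1[R] = 0*1/5 + 1/4*1/10 + 1/2*1/5 + 1/4*1/10 = 3/20
  d_1[S] = 0*1/5 + 1/4*3/5 + 1/2*2/5 + 1/4*3/10 = 17/40
d_1 = (P=11/40, Q=3/20, R=3/20, S=17/40)
  d_2[P] = 11/40*1/5 + 3/20*1/5 + 3/20*3/10 + 17/40*3/10 = 103/400
  d_2[Q] = 11/40*2/5 + 3/20*1/10 + 3/20*1/10 + 17/40*3/10 = 107/400
  d_2[R] = 11/40*1/5 + 3/20*1/10 + 3/20*1/5 + 17/40*1/10 = 57/400
  d_2[S] = 11/40*1/5 + 3/20*3/5 + 3/20*2/5 + 17/40*3/10 = 133/400
d_2 = (P=103/400, Q=107/400, R=57/400, S=133/400)
  d_3[P] = 103/400*1/5 + 107/400*1/5 + 57/400*3/10 + 133/400*3/10 = 99/400
  d_3[Q] = 103/400*2/5 + 107/400*1/10 + 57/400*1/10 + 133/400*3/10 = 39/160
  d_3[R] = 103/400*1/5 + 107/400*1/10 + 57/400*1/5 + 133/400*1/10 = 7/50
  d_3[S] = 103/400*1/5 + 107/400*3/5 + 57/400*2/5 + 133/400*3/10 = 59/160
d_3 = (P=99/400, Q=39/160, R=7/50, S=59/160)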